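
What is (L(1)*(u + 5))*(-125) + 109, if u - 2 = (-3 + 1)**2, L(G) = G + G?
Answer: -2641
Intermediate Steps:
L(G) = 2*G
u = 6 (u = 2 + (-3 + 1)**2 = 2 + (-2)**2 = 2 + 4 = 6)
(L(1)*(u + 5))*(-125) + 109 = ((2*1)*(6 + 5))*(-125) + 109 = (2*11)*(-125) + 109 = 22*(-125) + 109 = -2750 + 109 = -2641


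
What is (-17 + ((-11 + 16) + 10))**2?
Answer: 4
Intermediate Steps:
(-17 + ((-11 + 16) + 10))**2 = (-17 + (5 + 10))**2 = (-17 + 15)**2 = (-2)**2 = 4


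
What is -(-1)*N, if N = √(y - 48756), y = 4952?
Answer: 2*I*√10951 ≈ 209.29*I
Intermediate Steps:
N = 2*I*√10951 (N = √(4952 - 48756) = √(-43804) = 2*I*√10951 ≈ 209.29*I)
-(-1)*N = -(-1)*2*I*√10951 = -(-2)*I*√10951 = 2*I*√10951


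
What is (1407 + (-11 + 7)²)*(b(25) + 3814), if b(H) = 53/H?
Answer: 135758469/25 ≈ 5.4303e+6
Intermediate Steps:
(1407 + (-11 + 7)²)*(b(25) + 3814) = (1407 + (-11 + 7)²)*(53/25 + 3814) = (1407 + (-4)²)*(53*(1/25) + 3814) = (1407 + 16)*(53/25 + 3814) = 1423*(95403/25) = 135758469/25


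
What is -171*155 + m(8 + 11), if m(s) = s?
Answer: -26486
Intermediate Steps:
-171*155 + m(8 + 11) = -171*155 + (8 + 11) = -26505 + 19 = -26486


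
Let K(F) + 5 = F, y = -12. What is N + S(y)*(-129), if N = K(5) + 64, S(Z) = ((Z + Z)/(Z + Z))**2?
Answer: -65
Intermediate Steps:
K(F) = -5 + F
S(Z) = 1 (S(Z) = ((2*Z)/((2*Z)))**2 = ((2*Z)*(1/(2*Z)))**2 = 1**2 = 1)
N = 64 (N = (-5 + 5) + 64 = 0 + 64 = 64)
N + S(y)*(-129) = 64 + 1*(-129) = 64 - 129 = -65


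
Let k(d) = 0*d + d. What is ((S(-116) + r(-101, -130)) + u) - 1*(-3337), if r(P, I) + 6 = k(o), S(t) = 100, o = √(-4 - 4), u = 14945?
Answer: 18376 + 2*I*√2 ≈ 18376.0 + 2.8284*I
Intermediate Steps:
o = 2*I*√2 (o = √(-8) = 2*I*√2 ≈ 2.8284*I)
k(d) = d (k(d) = 0 + d = d)
r(P, I) = -6 + 2*I*√2
((S(-116) + r(-101, -130)) + u) - 1*(-3337) = ((100 + (-6 + 2*I*√2)) + 14945) - 1*(-3337) = ((94 + 2*I*√2) + 14945) + 3337 = (15039 + 2*I*√2) + 3337 = 18376 + 2*I*√2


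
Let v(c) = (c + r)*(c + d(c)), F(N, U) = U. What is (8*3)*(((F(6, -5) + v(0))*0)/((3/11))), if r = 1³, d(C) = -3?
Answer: 0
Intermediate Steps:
r = 1
v(c) = (1 + c)*(-3 + c) (v(c) = (c + 1)*(c - 3) = (1 + c)*(-3 + c))
(8*3)*(((F(6, -5) + v(0))*0)/((3/11))) = (8*3)*(((-5 + (-3 + 0² - 2*0))*0)/((3/11))) = 24*(((-5 + (-3 + 0 + 0))*0)/((3*(1/11)))) = 24*(((-5 - 3)*0)/(3/11)) = 24*(-8*0*(11/3)) = 24*(0*(11/3)) = 24*0 = 0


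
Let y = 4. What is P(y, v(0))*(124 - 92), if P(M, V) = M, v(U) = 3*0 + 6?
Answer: 128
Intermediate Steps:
v(U) = 6 (v(U) = 0 + 6 = 6)
P(y, v(0))*(124 - 92) = 4*(124 - 92) = 4*32 = 128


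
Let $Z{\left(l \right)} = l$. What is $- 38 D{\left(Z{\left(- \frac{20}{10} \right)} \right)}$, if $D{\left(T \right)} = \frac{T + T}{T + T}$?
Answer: $-38$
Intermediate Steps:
$D{\left(T \right)} = 1$ ($D{\left(T \right)} = \frac{2 T}{2 T} = 2 T \frac{1}{2 T} = 1$)
$- 38 D{\left(Z{\left(- \frac{20}{10} \right)} \right)} = \left(-38\right) 1 = -38$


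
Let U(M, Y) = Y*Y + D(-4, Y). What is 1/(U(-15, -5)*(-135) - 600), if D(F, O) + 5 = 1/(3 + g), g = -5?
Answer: -2/6465 ≈ -0.00030936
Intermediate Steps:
D(F, O) = -11/2 (D(F, O) = -5 + 1/(3 - 5) = -5 + 1/(-2) = -5 - ½ = -11/2)
U(M, Y) = -11/2 + Y² (U(M, Y) = Y*Y - 11/2 = Y² - 11/2 = -11/2 + Y²)
1/(U(-15, -5)*(-135) - 600) = 1/((-11/2 + (-5)²)*(-135) - 600) = 1/((-11/2 + 25)*(-135) - 600) = 1/((39/2)*(-135) - 600) = 1/(-5265/2 - 600) = 1/(-6465/2) = -2/6465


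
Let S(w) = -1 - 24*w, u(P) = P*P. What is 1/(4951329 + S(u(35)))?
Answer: 1/4921928 ≈ 2.0317e-7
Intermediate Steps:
u(P) = P²
1/(4951329 + S(u(35))) = 1/(4951329 + (-1 - 24*35²)) = 1/(4951329 + (-1 - 24*1225)) = 1/(4951329 + (-1 - 29400)) = 1/(4951329 - 29401) = 1/4921928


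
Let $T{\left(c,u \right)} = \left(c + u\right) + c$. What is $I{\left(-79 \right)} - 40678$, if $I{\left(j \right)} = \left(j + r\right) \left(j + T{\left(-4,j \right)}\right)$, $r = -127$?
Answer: $-6482$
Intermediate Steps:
$T{\left(c,u \right)} = u + 2 c$
$I{\left(j \right)} = \left(-127 + j\right) \left(-8 + 2 j\right)$ ($I{\left(j \right)} = \left(j - 127\right) \left(j + \left(j + 2 \left(-4\right)\right)\right) = \left(-127 + j\right) \left(j + \left(j - 8\right)\right) = \left(-127 + j\right) \left(j + \left(-8 + j\right)\right) = \left(-127 + j\right) \left(-8 + 2 j\right)$)
$I{\left(-79 \right)} - 40678 = \left(1016 - -20698 + 2 \left(-79\right)^{2}\right) - 40678 = \left(1016 + 20698 + 2 \cdot 6241\right) - 40678 = \left(1016 + 20698 + 12482\right) - 40678 = 34196 - 40678 = -6482$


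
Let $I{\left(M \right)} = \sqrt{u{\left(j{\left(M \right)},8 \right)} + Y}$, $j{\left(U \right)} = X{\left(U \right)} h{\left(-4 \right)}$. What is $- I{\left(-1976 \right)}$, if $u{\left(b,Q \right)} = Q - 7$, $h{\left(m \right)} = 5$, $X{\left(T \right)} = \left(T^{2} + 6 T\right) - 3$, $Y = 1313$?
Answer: $- 3 \sqrt{146} \approx -36.249$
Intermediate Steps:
$X{\left(T \right)} = -3 + T^{2} + 6 T$
$j{\left(U \right)} = -15 + 5 U^{2} + 30 U$ ($j{\left(U \right)} = \left(-3 + U^{2} + 6 U\right) 5 = -15 + 5 U^{2} + 30 U$)
$u{\left(b,Q \right)} = -7 + Q$
$I{\left(M \right)} = 3 \sqrt{146}$ ($I{\left(M \right)} = \sqrt{\left(-7 + 8\right) + 1313} = \sqrt{1 + 1313} = \sqrt{1314} = 3 \sqrt{146}$)
$- I{\left(-1976 \right)} = - 3 \sqrt{146}$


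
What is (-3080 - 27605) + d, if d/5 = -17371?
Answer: -117540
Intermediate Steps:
d = -86855 (d = 5*(-17371) = -86855)
(-3080 - 27605) + d = (-3080 - 27605) - 86855 = -30685 - 86855 = -117540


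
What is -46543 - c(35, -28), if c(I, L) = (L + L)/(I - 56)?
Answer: -139637/3 ≈ -46546.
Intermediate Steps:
c(I, L) = 2*L/(-56 + I) (c(I, L) = (2*L)/(-56 + I) = 2*L/(-56 + I))
-46543 - c(35, -28) = -46543 - 2*(-28)/(-56 + 35) = -46543 - 2*(-28)/(-21) = -46543 - 2*(-28)*(-1)/21 = -46543 - 1*8/3 = -46543 - 8/3 = -139637/3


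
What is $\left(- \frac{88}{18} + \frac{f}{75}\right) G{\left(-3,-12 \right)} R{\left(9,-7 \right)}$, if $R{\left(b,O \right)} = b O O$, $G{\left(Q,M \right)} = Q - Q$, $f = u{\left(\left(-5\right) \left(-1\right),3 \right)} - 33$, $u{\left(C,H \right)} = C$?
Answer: $0$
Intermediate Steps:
$f = -28$ ($f = \left(-5\right) \left(-1\right) - 33 = 5 - 33 = -28$)
$G{\left(Q,M \right)} = 0$
$R{\left(b,O \right)} = b O^{2}$ ($R{\left(b,O \right)} = O b O = b O^{2}$)
$\left(- \frac{88}{18} + \frac{f}{75}\right) G{\left(-3,-12 \right)} R{\left(9,-7 \right)} = \left(- \frac{88}{18} - \frac{28}{75}\right) 0 \cdot 9 \left(-7\right)^{2} = \left(\left(-88\right) \frac{1}{18} - \frac{28}{75}\right) 0 \cdot 9 \cdot 49 = \left(- \frac{44}{9} - \frac{28}{75}\right) 0 \cdot 441 = \left(- \frac{1184}{225}\right) 0 \cdot 441 = 0 \cdot 441 = 0$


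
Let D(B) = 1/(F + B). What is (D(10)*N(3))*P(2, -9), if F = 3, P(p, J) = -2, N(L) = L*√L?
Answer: -6*√3/13 ≈ -0.79941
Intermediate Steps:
N(L) = L^(3/2)
D(B) = 1/(3 + B)
(D(10)*N(3))*P(2, -9) = (3^(3/2)/(3 + 10))*(-2) = ((3*√3)/13)*(-2) = (3*√3/13)*(-2) = -6*√3/13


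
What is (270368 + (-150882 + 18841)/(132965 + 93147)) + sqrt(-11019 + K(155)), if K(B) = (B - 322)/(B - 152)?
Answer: 61133317175/226112 + 2*I*sqrt(24918)/3 ≈ 2.7037e+5 + 105.24*I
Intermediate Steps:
K(B) = (-322 + B)/(-152 + B)
(270368 + (-150882 + 18841)/(132965 + 93147)) + sqrt(-11019 + K(155)) = (270368 + (-150882 + 18841)/(132965 + 93147)) + sqrt(-11019 + (-322 + 155)/(-152 + 155)) = (270368 - 132041/226112) + sqrt(-11019 - 167/3) = 61133317175/226112 + sqrt(-33224/3) = 61133317175/226112 + 2*I*sqrt(24918)/3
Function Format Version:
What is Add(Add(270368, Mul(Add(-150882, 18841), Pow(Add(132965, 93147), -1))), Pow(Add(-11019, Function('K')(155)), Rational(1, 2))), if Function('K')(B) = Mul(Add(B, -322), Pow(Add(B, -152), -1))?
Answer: Add(Rational(61133317175, 226112), Mul(Rational(2, 3), I, Pow(24918, Rational(1, 2)))) ≈ Add(2.7037e+5, Mul(105.24, I))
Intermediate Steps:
Function('K')(B) = Mul(Pow(Add(-152, B), -1), Add(-322, B)) (Function('K')(B) = Mul(Add(-322, B), Pow(Add(-152, B), -1)) = Mul(Pow(Add(-152, B), -1), Add(-322, B)))
Add(Add(270368, Mul(Add(-150882, 18841), Pow(Add(132965, 93147), -1))), Pow(Add(-11019, Function('K')(155)), Rational(1, 2))) = Add(Add(270368, Mul(Add(-150882, 18841), Pow(Add(132965, 93147), -1))), Pow(Add(-11019, Mul(Pow(Add(-152, 155), -1), Add(-322, 155))), Rational(1, 2))) = Add(Add(270368, Mul(-132041, Pow(226112, -1))), Pow(Add(-11019, Mul(Pow(3, -1), -167)), Rational(1, 2))) = Add(Add(270368, Mul(-132041, Rational(1, 226112))), Pow(Add(-11019, Mul(Rational(1, 3), -167)), Rational(1, 2))) = Add(Add(270368, Rational(-132041, 226112)), Pow(Add(-11019, Rational(-167, 3)), Rational(1, 2))) = Add(Rational(61133317175, 226112), Pow(Rational(-33224, 3), Rational(1, 2))) = Add(Rational(61133317175, 226112), Mul(Rational(2, 3), I, Pow(24918, Rational(1, 2))))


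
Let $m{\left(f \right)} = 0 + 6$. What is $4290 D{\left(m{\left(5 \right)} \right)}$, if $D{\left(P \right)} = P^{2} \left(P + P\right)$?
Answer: $1853280$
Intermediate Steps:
$m{\left(f \right)} = 6$
$D{\left(P \right)} = 2 P^{3}$ ($D{\left(P \right)} = P^{2} \cdot 2 P = 2 P^{3}$)
$4290 D{\left(m{\left(5 \right)} \right)} = 4290 \cdot 2 \cdot 6^{3} = 4290 \cdot 2 \cdot 216 = 4290 \cdot 432 = 1853280$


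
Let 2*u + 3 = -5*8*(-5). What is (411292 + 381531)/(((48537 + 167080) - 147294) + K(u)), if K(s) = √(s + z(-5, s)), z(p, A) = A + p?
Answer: 54168045829/4668032137 - 6342584*√3/4668032137 ≈ 11.602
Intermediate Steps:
u = 197/2 (u = -3/2 + (-5*8*(-5))/2 = -3/2 + (-40*(-5))/2 = -3/2 + (½)*200 = -3/2 + 100 = 197/2 ≈ 98.500)
K(s) = √(-5 + 2*s) (K(s) = √(s + (s - 5)) = √(s + (-5 + s)) = √(-5 + 2*s))
(411292 + 381531)/(((48537 + 167080) - 147294) + K(u)) = (411292 + 381531)/(((48537 + 167080) - 147294) + √(-5 + 2*(197/2))) = 792823/((215617 - 147294) + √(-5 + 197)) = 792823/(68323 + √192) = 792823/(68323 + 8*√3)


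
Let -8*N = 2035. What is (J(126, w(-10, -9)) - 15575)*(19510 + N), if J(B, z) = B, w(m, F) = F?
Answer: -2379841205/8 ≈ -2.9748e+8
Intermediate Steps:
N = -2035/8 (N = -⅛*2035 = -2035/8 ≈ -254.38)
(J(126, w(-10, -9)) - 15575)*(19510 + N) = (126 - 15575)*(19510 - 2035/8) = -15449*154045/8 = -2379841205/8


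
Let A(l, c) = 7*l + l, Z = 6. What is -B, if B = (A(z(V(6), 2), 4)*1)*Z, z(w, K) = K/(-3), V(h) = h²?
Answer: 32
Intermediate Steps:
z(w, K) = -K/3 (z(w, K) = K*(-⅓) = -K/3)
A(l, c) = 8*l
B = -32 (B = ((8*(-⅓*2))*1)*6 = ((8*(-⅔))*1)*6 = -16/3*1*6 = -16/3*6 = -32)
-B = -1*(-32) = 32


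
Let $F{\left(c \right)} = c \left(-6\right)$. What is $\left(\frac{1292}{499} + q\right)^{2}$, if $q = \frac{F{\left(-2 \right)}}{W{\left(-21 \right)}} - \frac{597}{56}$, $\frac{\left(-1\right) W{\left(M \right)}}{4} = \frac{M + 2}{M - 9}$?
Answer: $\frac{46245834584041}{281893036096} \approx 164.05$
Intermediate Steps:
$F{\left(c \right)} = - 6 c$
$W{\left(M \right)} = - \frac{4 \left(2 + M\right)}{-9 + M}$ ($W{\left(M \right)} = - 4 \frac{M + 2}{M - 9} = - 4 \frac{2 + M}{-9 + M} = - \frac{4 \left(2 + M\right)}{-9 + M}$)
$q = - \frac{16383}{1064}$ ($q = \frac{\left(-6\right) \left(-2\right)}{4 \frac{1}{-9 - 21} \left(-2 - -21\right)} - \frac{597}{56} = \frac{12}{4 \frac{1}{-30} \left(-2 + 21\right)} - \frac{597}{56} = \frac{12}{4 \left(- \frac{1}{30}\right) 19} - \frac{597}{56} = \frac{12}{- \frac{38}{15}} - \frac{597}{56} = 12 \left(- \frac{15}{38}\right) - \frac{597}{56} = - \frac{90}{19} - \frac{597}{56} = - \frac{16383}{1064} \approx -15.398$)
$\left(\frac{1292}{499} + q\right)^{2} = \left(\frac{1292}{499} - \frac{16383}{1064}\right)^{2} = \left(- \frac{6800429}{530936}\right)^{2} = \frac{46245834584041}{281893036096}$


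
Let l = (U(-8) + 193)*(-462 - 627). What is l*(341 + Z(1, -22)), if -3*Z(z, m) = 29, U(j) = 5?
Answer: -71442756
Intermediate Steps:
Z(z, m) = -29/3 (Z(z, m) = -1/3*29 = -29/3)
l = -215622 (l = (5 + 193)*(-462 - 627) = 198*(-1089) = -215622)
l*(341 + Z(1, -22)) = -215622*(341 - 29/3) = -215622*994/3 = -71442756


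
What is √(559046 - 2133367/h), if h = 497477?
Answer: 5*√5534140970580411/497477 ≈ 747.69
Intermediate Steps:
√(559046 - 2133367/h) = √(559046 - 2133367/497477) = √(278110393575/497477) = 5*√5534140970580411/497477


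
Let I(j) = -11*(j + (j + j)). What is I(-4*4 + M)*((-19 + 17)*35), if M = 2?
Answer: -32340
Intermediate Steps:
I(j) = -33*j (I(j) = -11*(j + 2*j) = -33*j)
I(-4*4 + M)*((-19 + 17)*35) = (-33*(-4*4 + 2))*((-19 + 17)*35) = (-33*(-16 + 2))*(-2*35) = -33*(-14)*(-70) = 462*(-70) = -32340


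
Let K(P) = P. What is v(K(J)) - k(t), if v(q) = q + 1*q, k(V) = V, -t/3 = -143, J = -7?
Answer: -443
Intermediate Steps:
t = 429 (t = -3*(-143) = 429)
v(q) = 2*q (v(q) = q + q = 2*q)
v(K(J)) - k(t) = 2*(-7) - 1*429 = -14 - 429 = -443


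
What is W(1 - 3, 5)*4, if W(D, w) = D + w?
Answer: 12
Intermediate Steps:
W(1 - 3, 5)*4 = ((1 - 3) + 5)*4 = (-2 + 5)*4 = 3*4 = 12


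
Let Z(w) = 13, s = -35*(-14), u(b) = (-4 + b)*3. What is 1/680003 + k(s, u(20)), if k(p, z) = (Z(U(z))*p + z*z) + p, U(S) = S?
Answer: 6231547493/680003 ≈ 9164.0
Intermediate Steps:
u(b) = -12 + 3*b
s = 490
k(p, z) = z**2 + 14*p (k(p, z) = (13*p + z*z) + p = (13*p + z**2) + p = (z**2 + 13*p) + p = z**2 + 14*p)
1/680003 + k(s, u(20)) = 1/680003 + ((-12 + 3*20)**2 + 14*490) = 1/680003 + ((-12 + 60)**2 + 6860) = 1/680003 + (48**2 + 6860) = 1/680003 + (2304 + 6860) = 1/680003 + 9164 = 6231547493/680003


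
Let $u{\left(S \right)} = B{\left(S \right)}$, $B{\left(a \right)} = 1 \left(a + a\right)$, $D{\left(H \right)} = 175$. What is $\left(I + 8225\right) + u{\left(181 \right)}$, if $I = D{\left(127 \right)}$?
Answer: $8762$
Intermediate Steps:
$I = 175$
$B{\left(a \right)} = 2 a$ ($B{\left(a \right)} = 1 \cdot 2 a = 2 a$)
$u{\left(S \right)} = 2 S$
$\left(I + 8225\right) + u{\left(181 \right)} = \left(175 + 8225\right) + 2 \cdot 181 = 8400 + 362 = 8762$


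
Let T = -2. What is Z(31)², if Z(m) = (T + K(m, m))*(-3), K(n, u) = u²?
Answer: 8277129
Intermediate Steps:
Z(m) = 6 - 3*m² (Z(m) = (-2 + m²)*(-3) = 6 - 3*m²)
Z(31)² = (6 - 3*31²)² = (6 - 3*961)² = (6 - 2883)² = (-2877)² = 8277129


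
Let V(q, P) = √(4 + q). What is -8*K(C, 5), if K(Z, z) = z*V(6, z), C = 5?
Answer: -40*√10 ≈ -126.49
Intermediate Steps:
K(Z, z) = z*√10 (K(Z, z) = z*√(4 + 6) = z*√10)
-8*K(C, 5) = -40*√10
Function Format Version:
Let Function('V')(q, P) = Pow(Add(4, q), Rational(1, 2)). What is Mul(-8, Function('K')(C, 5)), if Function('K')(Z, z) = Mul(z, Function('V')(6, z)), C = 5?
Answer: Mul(-40, Pow(10, Rational(1, 2))) ≈ -126.49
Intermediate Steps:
Function('K')(Z, z) = Mul(z, Pow(10, Rational(1, 2))) (Function('K')(Z, z) = Mul(z, Pow(Add(4, 6), Rational(1, 2))) = Mul(z, Pow(10, Rational(1, 2))))
Mul(-8, Function('K')(C, 5)) = Mul(-8, Mul(5, Pow(10, Rational(1, 2)))) = Mul(-40, Pow(10, Rational(1, 2)))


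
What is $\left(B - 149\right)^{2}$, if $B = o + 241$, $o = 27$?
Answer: $14161$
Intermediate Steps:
$B = 268$ ($B = 27 + 241 = 268$)
$\left(B - 149\right)^{2} = \left(268 - 149\right)^{2} = 119^{2} = 14161$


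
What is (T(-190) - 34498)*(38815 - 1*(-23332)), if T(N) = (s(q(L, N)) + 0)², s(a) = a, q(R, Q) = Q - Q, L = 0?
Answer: -2143947206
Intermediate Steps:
q(R, Q) = 0
T(N) = 0 (T(N) = (0 + 0)² = 0² = 0)
(T(-190) - 34498)*(38815 - 1*(-23332)) = (0 - 34498)*(38815 - 1*(-23332)) = -34498*(38815 + 23332) = -34498*62147 = -2143947206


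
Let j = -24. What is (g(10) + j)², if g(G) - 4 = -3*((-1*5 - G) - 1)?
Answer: 784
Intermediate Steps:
g(G) = 22 + 3*G (g(G) = 4 - 3*((-1*5 - G) - 1) = 4 - 3*((-5 - G) - 1) = 4 - 3*(-6 - G) = 4 + (18 + 3*G) = 22 + 3*G)
(g(10) + j)² = ((22 + 3*10) - 24)² = ((22 + 30) - 24)² = (52 - 24)² = 28² = 784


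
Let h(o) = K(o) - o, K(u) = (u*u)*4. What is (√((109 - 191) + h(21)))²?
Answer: 1661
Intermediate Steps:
K(u) = 4*u² (K(u) = u²*4 = 4*u²)
h(o) = -o + 4*o² (h(o) = 4*o² - o = -o + 4*o²)
(√((109 - 191) + h(21)))² = (√((109 - 191) + 21*(-1 + 4*21)))² = (√(-82 + 21*(-1 + 84)))² = (√(-82 + 21*83))² = (√(-82 + 1743))² = (√1661)² = 1661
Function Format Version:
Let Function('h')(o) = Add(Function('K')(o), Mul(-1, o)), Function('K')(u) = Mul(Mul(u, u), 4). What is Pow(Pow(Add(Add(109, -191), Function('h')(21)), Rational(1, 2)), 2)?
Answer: 1661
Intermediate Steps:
Function('K')(u) = Mul(4, Pow(u, 2)) (Function('K')(u) = Mul(Pow(u, 2), 4) = Mul(4, Pow(u, 2)))
Function('h')(o) = Add(Mul(-1, o), Mul(4, Pow(o, 2))) (Function('h')(o) = Add(Mul(4, Pow(o, 2)), Mul(-1, o)) = Add(Mul(-1, o), Mul(4, Pow(o, 2))))
Pow(Pow(Add(Add(109, -191), Function('h')(21)), Rational(1, 2)), 2) = Pow(Pow(Add(Add(109, -191), Mul(21, Add(-1, Mul(4, 21)))), Rational(1, 2)), 2) = Pow(Pow(Add(-82, Mul(21, Add(-1, 84))), Rational(1, 2)), 2) = Pow(Pow(Add(-82, Mul(21, 83)), Rational(1, 2)), 2) = Pow(Pow(Add(-82, 1743), Rational(1, 2)), 2) = Pow(Pow(1661, Rational(1, 2)), 2) = 1661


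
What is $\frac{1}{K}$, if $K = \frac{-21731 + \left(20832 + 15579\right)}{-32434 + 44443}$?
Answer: $\frac{12009}{14680} \approx 0.81805$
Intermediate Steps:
$K = \frac{14680}{12009}$ ($K = \frac{-21731 + 36411}{12009} = 14680 \cdot \frac{1}{12009} = \frac{14680}{12009} \approx 1.2224$)
$\frac{1}{K} = \frac{1}{\frac{14680}{12009}} = \frac{12009}{14680}$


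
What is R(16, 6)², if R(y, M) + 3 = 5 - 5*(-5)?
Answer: 729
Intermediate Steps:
R(y, M) = 27 (R(y, M) = -3 + (5 - 5*(-5)) = -3 + (5 + 25) = -3 + 30 = 27)
R(16, 6)² = 27² = 729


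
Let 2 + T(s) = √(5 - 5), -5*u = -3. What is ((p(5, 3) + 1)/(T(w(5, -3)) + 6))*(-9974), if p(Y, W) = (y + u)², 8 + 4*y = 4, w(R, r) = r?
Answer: -144623/50 ≈ -2892.5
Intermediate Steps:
u = ⅗ (u = -⅕*(-3) = ⅗ ≈ 0.60000)
y = -1 (y = -2 + (¼)*4 = -2 + 1 = -1)
p(Y, W) = 4/25 (p(Y, W) = (-1 + ⅗)² = (-⅖)² = 4/25)
T(s) = -2 (T(s) = -2 + √(5 - 5) = -2 + √0 = -2 + 0 = -2)
((p(5, 3) + 1)/(T(w(5, -3)) + 6))*(-9974) = ((4/25 + 1)/(-2 + 6))*(-9974) = ((29/25)/4)*(-9974) = ((29/25)*(¼))*(-9974) = (29/100)*(-9974) = -144623/50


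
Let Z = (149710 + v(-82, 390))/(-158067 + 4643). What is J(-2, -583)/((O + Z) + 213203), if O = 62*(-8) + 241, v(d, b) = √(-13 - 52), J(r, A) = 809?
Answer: 4055147910855987872/1067406279774709114629 + 124120016*I*√65/1067406279774709114629 ≈ 0.0037991 + 9.3749e-13*I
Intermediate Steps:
v(d, b) = I*√65 (v(d, b) = √(-65) = I*√65)
Z = -74855/76712 - I*√65/153424 (Z = (149710 + I*√65)/(-158067 + 4643) = (149710 + I*√65)/(-153424) = (149710 + I*√65)*(-1/153424) = -74855/76712 - I*√65/153424 ≈ -0.97579 - 5.2549e-5*I)
O = -255 (O = -496 + 241 = -255)
J(-2, -583)/((O + Z) + 213203) = 809/((-255 + (-74855/76712 - I*√65/153424)) + 213203) = 809/((-19636415/76712 - I*√65/153424) + 213203) = 809/(16335592121/76712 - I*√65/153424)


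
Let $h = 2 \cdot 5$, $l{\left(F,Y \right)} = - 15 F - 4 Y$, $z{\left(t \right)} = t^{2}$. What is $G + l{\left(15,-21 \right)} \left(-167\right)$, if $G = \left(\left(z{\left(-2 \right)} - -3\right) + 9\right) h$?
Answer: $23707$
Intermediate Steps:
$h = 10$
$G = 160$ ($G = \left(\left(\left(-2\right)^{2} - -3\right) + 9\right) 10 = \left(\left(4 + 3\right) + 9\right) 10 = \left(7 + 9\right) 10 = 16 \cdot 10 = 160$)
$G + l{\left(15,-21 \right)} \left(-167\right) = 160 + \left(\left(-15\right) 15 - -84\right) \left(-167\right) = 160 + \left(-225 + 84\right) \left(-167\right) = 160 - -23547 = 160 + 23547 = 23707$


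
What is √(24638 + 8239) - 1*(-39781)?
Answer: 39781 + 3*√3653 ≈ 39962.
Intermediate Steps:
√(24638 + 8239) - 1*(-39781) = √32877 + 39781 = 3*√3653 + 39781 = 39781 + 3*√3653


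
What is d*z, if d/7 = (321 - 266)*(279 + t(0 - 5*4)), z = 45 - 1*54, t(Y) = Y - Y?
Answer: -966735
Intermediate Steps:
t(Y) = 0
z = -9 (z = 45 - 54 = -9)
d = 107415 (d = 7*((321 - 266)*(279 + 0)) = 7*(55*279) = 7*15345 = 107415)
d*z = 107415*(-9) = -966735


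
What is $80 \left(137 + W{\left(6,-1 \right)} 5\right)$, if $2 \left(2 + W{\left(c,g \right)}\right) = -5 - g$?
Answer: $9360$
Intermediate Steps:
$W{\left(c,g \right)} = - \frac{9}{2} - \frac{g}{2}$ ($W{\left(c,g \right)} = -2 + \frac{-5 - g}{2} = -2 - \left(\frac{5}{2} + \frac{g}{2}\right) = - \frac{9}{2} - \frac{g}{2}$)
$80 \left(137 + W{\left(6,-1 \right)} 5\right) = 80 \left(137 + \left(- \frac{9}{2} - - \frac{1}{2}\right) 5\right) = 80 \left(137 + \left(- \frac{9}{2} + \frac{1}{2}\right) 5\right) = 80 \left(137 - 20\right) = 80 \cdot 117 = 9360$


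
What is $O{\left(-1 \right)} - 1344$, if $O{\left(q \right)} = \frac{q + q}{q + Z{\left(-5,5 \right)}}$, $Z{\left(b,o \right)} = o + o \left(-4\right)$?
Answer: $- \frac{10751}{8} \approx -1343.9$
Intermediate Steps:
$Z{\left(b,o \right)} = - 3 o$ ($Z{\left(b,o \right)} = o - 4 o = - 3 o$)
$O{\left(q \right)} = \frac{2 q}{-15 + q}$ ($O{\left(q \right)} = \frac{q + q}{q - 15} = \frac{2 q}{q - 15} = \frac{2 q}{-15 + q}$)
$O{\left(-1 \right)} - 1344 = 2 \left(-1\right) \frac{1}{-15 - 1} - 1344 = 2 \left(-1\right) \frac{1}{-16} - 1344 = 2 \left(-1\right) \left(- \frac{1}{16}\right) - 1344 = \frac{1}{8} - 1344 = - \frac{10751}{8}$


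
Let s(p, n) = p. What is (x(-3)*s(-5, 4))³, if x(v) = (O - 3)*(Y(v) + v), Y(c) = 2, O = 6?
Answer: 3375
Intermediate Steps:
x(v) = 6 + 3*v (x(v) = (6 - 3)*(2 + v) = 3*(2 + v) = 6 + 3*v)
(x(-3)*s(-5, 4))³ = ((6 + 3*(-3))*(-5))³ = ((6 - 9)*(-5))³ = (-3*(-5))³ = 15³ = 3375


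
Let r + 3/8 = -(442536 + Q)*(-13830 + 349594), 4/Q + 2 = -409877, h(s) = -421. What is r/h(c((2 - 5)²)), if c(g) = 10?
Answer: 487223683751141317/1380472472 ≈ 3.5294e+8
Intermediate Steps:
Q = -4/409879 (Q = 4/(-2 - 409877) = 4/(-409879) = 4*(-1/409879) = -4/409879 ≈ -9.7590e-6)
r = -487223683751141317/3279032 (r = -3/8 - (442536 - 4/409879)*(-13830 + 349594) = -3/8 - 181386213140*335764/409879 = -3/8 - 1*60902960468738960/409879 = -3/8 - 60902960468738960/409879 = -487223683751141317/3279032 ≈ -1.4859e+11)
r/h(c((2 - 5)²)) = -487223683751141317/3279032/(-421) = -487223683751141317/3279032*(-1/421) = 487223683751141317/1380472472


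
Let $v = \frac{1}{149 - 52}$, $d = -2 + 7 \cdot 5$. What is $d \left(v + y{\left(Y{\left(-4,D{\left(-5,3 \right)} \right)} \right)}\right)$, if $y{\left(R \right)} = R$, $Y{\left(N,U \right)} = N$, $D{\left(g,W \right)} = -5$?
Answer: $- \frac{12771}{97} \approx -131.66$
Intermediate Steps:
$d = 33$ ($d = -2 + 35 = 33$)
$v = \frac{1}{97}$ ($v = \frac{1}{149 - 52} = \frac{1}{97} \approx 0.010309$)
$d \left(v + y{\left(Y{\left(-4,D{\left(-5,3 \right)} \right)} \right)}\right) = 33 \left(\frac{1}{97} - 4\right) = 33 \left(- \frac{387}{97}\right) = - \frac{12771}{97}$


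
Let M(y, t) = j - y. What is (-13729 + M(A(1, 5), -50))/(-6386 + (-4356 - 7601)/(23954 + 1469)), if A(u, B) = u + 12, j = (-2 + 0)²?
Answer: 349261174/162363235 ≈ 2.1511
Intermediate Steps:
j = 4 (j = (-2)² = 4)
A(u, B) = 12 + u
M(y, t) = 4 - y
(-13729 + M(A(1, 5), -50))/(-6386 + (-4356 - 7601)/(23954 + 1469)) = (-13729 + (4 - (12 + 1)))/(-6386 + (-4356 - 7601)/(23954 + 1469)) = (-13729 + (4 - 1*13))/(-6386 - 11957/25423) = (-13729 + (4 - 13))/(-6386 - 11957*1/25423) = (-13729 - 9)/(-6386 - 11957/25423) = -13738/(-162363235/25423) = -13738*(-25423/162363235) = 349261174/162363235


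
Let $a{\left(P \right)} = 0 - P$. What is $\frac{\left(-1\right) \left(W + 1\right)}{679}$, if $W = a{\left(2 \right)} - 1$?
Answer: $\frac{2}{679} \approx 0.0029455$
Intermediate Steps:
$a{\left(P \right)} = - P$
$W = -3$ ($W = \left(-1\right) 2 - 1 = -2 - 1 = -3$)
$\frac{\left(-1\right) \left(W + 1\right)}{679} = \frac{\left(-1\right) \left(-3 + 1\right)}{679} = \left(-1\right) \left(-2\right) \frac{1}{679} = 2 \cdot \frac{1}{679} = \frac{2}{679}$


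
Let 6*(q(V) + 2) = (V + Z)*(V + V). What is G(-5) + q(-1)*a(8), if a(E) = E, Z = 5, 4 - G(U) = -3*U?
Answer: -113/3 ≈ -37.667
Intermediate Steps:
G(U) = 4 + 3*U (G(U) = 4 - (-3)*U = 4 + 3*U)
q(V) = -2 + V*(5 + V)/3 (q(V) = -2 + ((V + 5)*(V + V))/6 = -2 + ((5 + V)*(2*V))/6 = -2 + (2*V*(5 + V))/6 = -2 + V*(5 + V)/3)
G(-5) + q(-1)*a(8) = (4 + 3*(-5)) + (-2 + (⅓)*(-1)² + (5/3)*(-1))*8 = (4 - 15) + (-2 + (⅓)*1 - 5/3)*8 = -11 + (-2 + ⅓ - 5/3)*8 = -11 - 10/3*8 = -11 - 80/3 = -113/3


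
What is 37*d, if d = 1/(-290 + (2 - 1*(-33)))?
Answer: -37/255 ≈ -0.14510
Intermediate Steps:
d = -1/255 (d = 1/(-290 + (2 + 33)) = 1/(-290 + 35) = 1/(-255) = -1/255 ≈ -0.0039216)
37*d = 37*(-1/255) = -37/255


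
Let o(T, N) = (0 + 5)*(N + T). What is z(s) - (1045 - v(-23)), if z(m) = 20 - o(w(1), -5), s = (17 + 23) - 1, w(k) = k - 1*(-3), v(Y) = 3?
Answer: -1017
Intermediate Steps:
w(k) = 3 + k (w(k) = k + 3 = 3 + k)
o(T, N) = 5*N + 5*T (o(T, N) = 5*(N + T) = 5*N + 5*T)
s = 39 (s = 40 - 1 = 39)
z(m) = 25 (z(m) = 20 - (5*(-5) + 5*(3 + 1)) = 20 - (-25 + 5*4) = 20 - (-25 + 20) = 20 - 1*(-5) = 20 + 5 = 25)
z(s) - (1045 - v(-23)) = 25 - (1045 - 1*3) = 25 - (1045 - 3) = 25 - 1*1042 = 25 - 1042 = -1017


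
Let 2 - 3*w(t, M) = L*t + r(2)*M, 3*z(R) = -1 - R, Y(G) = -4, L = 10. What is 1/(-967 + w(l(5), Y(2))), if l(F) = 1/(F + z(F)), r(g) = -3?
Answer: -9/8743 ≈ -0.0010294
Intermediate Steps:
z(R) = -1/3 - R/3 (z(R) = (-1 - R)/3 = -1/3 - R/3)
l(F) = 1/(-1/3 + 2*F/3) (l(F) = 1/(F + (-1/3 - F/3)) = 1/(-1/3 + 2*F/3))
w(t, M) = 2/3 + M - 10*t/3 (w(t, M) = 2/3 - (10*t - 3*M)/3 = 2/3 - (-3*M + 10*t)/3 = 2/3 + (M - 10*t/3) = 2/3 + M - 10*t/3)
1/(-967 + w(l(5), Y(2))) = 1/(-967 + (2/3 - 4 - 10/(-1 + 2*5))) = 1/(-967 + (2/3 - 4 - 10/(-1 + 10))) = 1/(-967 + (2/3 - 4 - 10/9)) = 1/(-967 - 40/9) = 1/(-8743/9) = -9/8743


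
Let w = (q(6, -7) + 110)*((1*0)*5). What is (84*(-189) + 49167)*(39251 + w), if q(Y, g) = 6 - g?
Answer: 1306705041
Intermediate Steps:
w = 0 (w = ((6 - 1*(-7)) + 110)*((1*0)*5) = ((6 + 7) + 110)*(0*5) = (13 + 110)*0 = 123*0 = 0)
(84*(-189) + 49167)*(39251 + w) = (84*(-189) + 49167)*(39251 + 0) = (-15876 + 49167)*39251 = 33291*39251 = 1306705041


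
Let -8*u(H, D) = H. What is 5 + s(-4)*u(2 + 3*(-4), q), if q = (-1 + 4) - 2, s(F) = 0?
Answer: 5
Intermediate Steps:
q = 1 (q = 3 - 2 = 1)
u(H, D) = -H/8
5 + s(-4)*u(2 + 3*(-4), q) = 5 + 0*(-(2 + 3*(-4))/8) = 5 + 0*(-(2 - 12)/8) = 5 + 0*(-⅛*(-10)) = 5 + 0*(5/4) = 5 + 0 = 5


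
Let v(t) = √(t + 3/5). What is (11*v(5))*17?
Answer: 374*√35/5 ≈ 442.52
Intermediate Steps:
v(t) = √(⅗ + t) (v(t) = √(t + 3*(⅕)) = √(t + ⅗) = √(⅗ + t))
(11*v(5))*17 = (11*(√(15 + 25*5)/5))*17 = (11*(√(15 + 125)/5))*17 = (11*(√140/5))*17 = (11*((2*√35)/5))*17 = (11*(2*√35/5))*17 = (22*√35/5)*17 = 374*√35/5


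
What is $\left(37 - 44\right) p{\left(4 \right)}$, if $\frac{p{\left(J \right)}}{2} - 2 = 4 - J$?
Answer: $-28$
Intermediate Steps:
$p{\left(J \right)} = 12 - 2 J$ ($p{\left(J \right)} = 4 + 2 \left(4 - J\right) = 4 - \left(-8 + 2 J\right) = 12 - 2 J$)
$\left(37 - 44\right) p{\left(4 \right)} = \left(37 - 44\right) \left(12 - 8\right) = - 7 \left(12 - 8\right) = \left(-7\right) 4 = -28$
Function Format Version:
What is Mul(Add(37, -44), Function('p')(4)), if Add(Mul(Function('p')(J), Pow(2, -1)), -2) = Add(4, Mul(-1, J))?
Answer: -28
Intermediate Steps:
Function('p')(J) = Add(12, Mul(-2, J)) (Function('p')(J) = Add(4, Mul(2, Add(4, Mul(-1, J)))) = Add(4, Add(8, Mul(-2, J))) = Add(12, Mul(-2, J)))
Mul(Add(37, -44), Function('p')(4)) = Mul(Add(37, -44), Add(12, Mul(-2, 4))) = Mul(-7, Add(12, -8)) = Mul(-7, 4) = -28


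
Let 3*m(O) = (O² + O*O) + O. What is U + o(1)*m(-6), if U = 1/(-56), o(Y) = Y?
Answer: 1231/56 ≈ 21.982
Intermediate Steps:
U = -1/56 ≈ -0.017857
m(O) = O/3 + 2*O²/3 (m(O) = ((O² + O*O) + O)/3 = ((O² + O²) + O)/3 = (2*O² + O)/3 = (O + 2*O²)/3 = O/3 + 2*O²/3)
U + o(1)*m(-6) = -1/56 + 1*((⅓)*(-6)*(1 + 2*(-6))) = -1/56 + 1*((⅓)*(-6)*(1 - 12)) = -1/56 + 1*((⅓)*(-6)*(-11)) = -1/56 + 1*22 = -1/56 + 22 = 1231/56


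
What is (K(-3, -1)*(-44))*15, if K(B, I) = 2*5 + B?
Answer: -4620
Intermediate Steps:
K(B, I) = 10 + B
(K(-3, -1)*(-44))*15 = ((10 - 3)*(-44))*15 = (7*(-44))*15 = -308*15 = -4620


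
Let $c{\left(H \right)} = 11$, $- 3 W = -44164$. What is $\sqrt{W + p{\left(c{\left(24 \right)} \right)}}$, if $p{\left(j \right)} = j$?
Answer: $\frac{\sqrt{132591}}{3} \approx 121.38$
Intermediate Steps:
$W = \frac{44164}{3}$ ($W = \left(- \frac{1}{3}\right) \left(-44164\right) = \frac{44164}{3} \approx 14721.0$)
$\sqrt{W + p{\left(c{\left(24 \right)} \right)}} = \sqrt{\frac{44164}{3} + 11} = \sqrt{\frac{44197}{3}} = \frac{\sqrt{132591}}{3}$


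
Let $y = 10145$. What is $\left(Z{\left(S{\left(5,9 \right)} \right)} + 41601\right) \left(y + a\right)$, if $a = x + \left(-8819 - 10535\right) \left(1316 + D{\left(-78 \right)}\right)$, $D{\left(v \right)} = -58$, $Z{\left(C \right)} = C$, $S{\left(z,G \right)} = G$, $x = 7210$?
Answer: $-1012370342970$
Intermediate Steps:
$a = -24340122$ ($a = 7210 + \left(-8819 - 10535\right) \left(1316 - 58\right) = 7210 - 24347332 = -24340122$)
$\left(Z{\left(S{\left(5,9 \right)} \right)} + 41601\right) \left(y + a\right) = \left(9 + 41601\right) \left(10145 - 24340122\right) = 41610 \left(-24329977\right) = -1012370342970$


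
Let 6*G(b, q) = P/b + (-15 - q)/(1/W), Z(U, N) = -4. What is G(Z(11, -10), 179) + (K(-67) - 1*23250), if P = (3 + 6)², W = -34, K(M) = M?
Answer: -533305/24 ≈ -22221.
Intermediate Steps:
P = 81 (P = 9² = 81)
G(b, q) = 85 + 17*q/3 + 27/(2*b) (G(b, q) = (81/b + (-15 - q)/(1/(-34)))/6 = (81/b + (-15 - q)/(-1/34))/6 = (81/b + (-15 - q)*(-34))/6 = (81/b + (510 + 34*q))/6 = (510 + 34*q + 81/b)/6 = 85 + 17*q/3 + 27/(2*b))
G(Z(11, -10), 179) + (K(-67) - 1*23250) = (⅙)*(81 + 34*(-4)*(15 + 179))/(-4) + (-67 - 1*23250) = (⅙)*(-¼)*(81 + 34*(-4)*194) + (-67 - 23250) = (⅙)*(-¼)*(81 - 26384) - 23317 = (⅙)*(-¼)*(-26303) - 23317 = 26303/24 - 23317 = -533305/24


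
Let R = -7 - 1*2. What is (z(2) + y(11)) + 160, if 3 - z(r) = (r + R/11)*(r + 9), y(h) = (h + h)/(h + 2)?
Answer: 1972/13 ≈ 151.69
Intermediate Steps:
R = -9 (R = -7 - 2 = -9)
y(h) = 2*h/(2 + h) (y(h) = (2*h)/(2 + h) = 2*h/(2 + h))
z(r) = 3 - (9 + r)*(-9/11 + r) (z(r) = 3 - (r - 9/11)*(r + 9) = 3 - (r - 9*1/11)*(9 + r) = 3 - (r - 9/11)*(9 + r) = 3 - (-9/11 + r)*(9 + r) = 3 - (9 + r)*(-9/11 + r))
(z(2) + y(11)) + 160 = ((114/11 - 1*2**2 - 90/11*2) + 2*11/(2 + 11)) + 160 = ((114/11 - 1*4 - 180/11) + 2*11/13) + 160 = ((114/11 - 4 - 180/11) + 2*11*(1/13)) + 160 = (-10 + 22/13) + 160 = -108/13 + 160 = 1972/13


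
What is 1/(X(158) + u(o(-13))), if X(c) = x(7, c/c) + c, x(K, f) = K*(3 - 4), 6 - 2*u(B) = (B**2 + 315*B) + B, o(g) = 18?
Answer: -1/2852 ≈ -0.00035063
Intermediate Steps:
u(B) = 3 - 158*B - B**2/2 (u(B) = 3 - ((B**2 + 315*B) + B)/2 = 3 - (B**2 + 316*B)/2 = 3 + (-158*B - B**2/2) = 3 - 158*B - B**2/2)
x(K, f) = -K (x(K, f) = K*(-1) = -K)
X(c) = -7 + c (X(c) = -1*7 + c = -7 + c)
1/(X(158) + u(o(-13))) = 1/((-7 + 158) + (3 - 158*18 - 1/2*18**2)) = 1/(151 + (3 - 2844 - 1/2*324)) = 1/(151 + (3 - 2844 - 162)) = 1/(151 - 3003) = 1/(-2852) = -1/2852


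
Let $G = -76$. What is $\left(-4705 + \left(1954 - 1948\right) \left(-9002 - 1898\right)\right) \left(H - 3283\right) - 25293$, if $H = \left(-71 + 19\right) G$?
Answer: $-46925538$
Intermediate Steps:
$H = 3952$ ($H = \left(-71 + 19\right) \left(-76\right) = \left(-52\right) \left(-76\right) = 3952$)
$\left(-4705 + \left(1954 - 1948\right) \left(-9002 - 1898\right)\right) \left(H - 3283\right) - 25293 = \left(-4705 + \left(1954 - 1948\right) \left(-9002 - 1898\right)\right) \left(3952 - 3283\right) - 25293 = \left(-4705 + 6 \left(-10900\right)\right) 669 - 25293 = \left(-4705 - 65400\right) 669 - 25293 = \left(-70105\right) 669 - 25293 = -46900245 - 25293 = -46925538$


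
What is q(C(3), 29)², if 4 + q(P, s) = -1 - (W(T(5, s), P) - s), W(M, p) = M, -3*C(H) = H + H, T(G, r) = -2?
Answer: 676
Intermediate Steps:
C(H) = -2*H/3 (C(H) = -(H + H)/3 = -2*H/3)
q(P, s) = -3 + s (q(P, s) = -4 + (-1 - (-2 - s)) = -4 + (-1 + (2 + s)) = -4 + (1 + s) = -3 + s)
q(C(3), 29)² = (-3 + 29)² = 26² = 676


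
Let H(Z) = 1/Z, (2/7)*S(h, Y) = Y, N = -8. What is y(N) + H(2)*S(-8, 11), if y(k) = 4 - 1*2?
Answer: 85/4 ≈ 21.250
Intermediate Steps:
S(h, Y) = 7*Y/2
y(k) = 2 (y(k) = 4 - 2 = 2)
y(N) + H(2)*S(-8, 11) = 2 + ((7/2)*11)/2 = 2 + (½)*(77/2) = 2 + 77/4 = 85/4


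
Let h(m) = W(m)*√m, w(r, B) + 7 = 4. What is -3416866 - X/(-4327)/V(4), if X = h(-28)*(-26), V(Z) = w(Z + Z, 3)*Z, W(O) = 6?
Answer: -3416866 + 26*I*√7/4327 ≈ -3.4169e+6 + 0.015898*I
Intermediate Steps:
w(r, B) = -3 (w(r, B) = -7 + 4 = -3)
h(m) = 6*√m
V(Z) = -3*Z
X = -312*I*√7 (X = (6*√(-28))*(-26) = (6*(2*I*√7))*(-26) = (12*I*√7)*(-26) = -312*I*√7 ≈ -825.47*I)
-3416866 - X/(-4327)/V(4) = -3416866 - -312*I*√7/(-4327)/((-3*4)) = -3416866 - -312*I*√7*(-1/4327)/(-12) = -3416866 - 312*I*√7/4327*(-1)/12 = -3416866 - (-26)*I*√7/4327 = -3416866 + 26*I*√7/4327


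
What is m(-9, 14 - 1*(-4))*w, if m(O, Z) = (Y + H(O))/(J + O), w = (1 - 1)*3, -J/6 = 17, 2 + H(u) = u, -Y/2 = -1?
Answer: 0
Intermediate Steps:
Y = 2 (Y = -2*(-1) = 2)
H(u) = -2 + u
J = -102 (J = -6*17 = -102)
w = 0 (w = 0*3 = 0)
m(O, Z) = O/(-102 + O) (m(O, Z) = (2 + (-2 + O))/(-102 + O) = O/(-102 + O))
m(-9, 14 - 1*(-4))*w = -9/(-102 - 9)*0 = -9/(-111)*0 = -9*(-1/111)*0 = (3/37)*0 = 0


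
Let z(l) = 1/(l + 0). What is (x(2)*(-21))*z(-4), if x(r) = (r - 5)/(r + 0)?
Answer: -63/8 ≈ -7.8750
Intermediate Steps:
z(l) = 1/l
x(r) = (-5 + r)/r
(x(2)*(-21))*z(-4) = (((-5 + 2)/2)*(-21))/(-4) = (((½)*(-3))*(-21))*(-¼) = -3/2*(-21)*(-¼) = (63/2)*(-¼) = -63/8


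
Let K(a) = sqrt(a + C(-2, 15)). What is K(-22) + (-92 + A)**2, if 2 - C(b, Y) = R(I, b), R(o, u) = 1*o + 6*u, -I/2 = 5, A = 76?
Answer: 256 + sqrt(2) ≈ 257.41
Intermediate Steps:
I = -10 (I = -2*5 = -10)
R(o, u) = o + 6*u
C(b, Y) = 12 - 6*b (C(b, Y) = 2 - (-10 + 6*b) = 2 + (10 - 6*b) = 12 - 6*b)
K(a) = sqrt(24 + a) (K(a) = sqrt(a + (12 - 6*(-2))) = sqrt(a + (12 + 12)) = sqrt(a + 24) = sqrt(24 + a))
K(-22) + (-92 + A)**2 = sqrt(24 - 22) + (-92 + 76)**2 = sqrt(2) + (-16)**2 = sqrt(2) + 256 = 256 + sqrt(2)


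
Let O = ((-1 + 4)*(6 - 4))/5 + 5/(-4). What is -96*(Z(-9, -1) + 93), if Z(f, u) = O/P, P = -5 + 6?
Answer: -44616/5 ≈ -8923.2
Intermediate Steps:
P = 1
O = -1/20 (O = (3*2)*(⅕) + 5*(-¼) = 6*(⅕) - 5/4 = 6/5 - 5/4 = -1/20 ≈ -0.050000)
Z(f, u) = -1/20 (Z(f, u) = -1/20/1 = -1/20*1 = -1/20)
-96*(Z(-9, -1) + 93) = -96*(-1/20 + 93) = -96*1859/20 = -44616/5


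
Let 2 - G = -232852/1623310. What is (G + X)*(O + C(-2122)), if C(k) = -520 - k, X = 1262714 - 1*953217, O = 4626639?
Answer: 1162644348983260311/811655 ≈ 1.4324e+12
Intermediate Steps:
X = 309497 (X = 1262714 - 953217 = 309497)
G = 1739736/811655 (G = 2 - (-232852)/1623310 = 2 - 1*(-116426/811655) = 2 + 116426/811655 = 1739736/811655 ≈ 2.1434)
(G + X)*(O + C(-2122)) = (1739736/811655 + 309497)*(4626639 + (-520 - 1*(-2122))) = 251206527271*(4626639 + (-520 + 2122))/811655 = 251206527271*(4626639 + 1602)/811655 = (251206527271/811655)*4628241 = 1162644348983260311/811655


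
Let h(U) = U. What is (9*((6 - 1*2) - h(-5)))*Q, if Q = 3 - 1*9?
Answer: -486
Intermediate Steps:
Q = -6 (Q = 3 - 9 = -6)
(9*((6 - 1*2) - h(-5)))*Q = (9*((6 - 1*2) - 1*(-5)))*(-6) = (9*((6 - 2) + 5))*(-6) = (9*(4 + 5))*(-6) = (9*9)*(-6) = 81*(-6) = -486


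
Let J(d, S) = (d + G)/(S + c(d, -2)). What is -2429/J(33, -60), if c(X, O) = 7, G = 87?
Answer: 128737/120 ≈ 1072.8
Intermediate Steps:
J(d, S) = (87 + d)/(7 + S) (J(d, S) = (d + 87)/(S + 7) = (87 + d)/(7 + S))
-2429/J(33, -60) = -2429*(7 - 60)/(87 + 33) = -2429/(120/(-53)) = -2429/((-1/53*120)) = -2429/(-120/53) = -2429*(-53/120) = 128737/120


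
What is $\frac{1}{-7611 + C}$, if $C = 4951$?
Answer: $- \frac{1}{2660} \approx -0.00037594$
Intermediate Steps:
$\frac{1}{-7611 + C} = \frac{1}{-7611 + 4951} = \frac{1}{-2660} = - \frac{1}{2660}$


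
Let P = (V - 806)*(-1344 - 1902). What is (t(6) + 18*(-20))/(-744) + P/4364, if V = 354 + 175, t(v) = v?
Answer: 27937771/135284 ≈ 206.51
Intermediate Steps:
V = 529
P = 899142 (P = (529 - 806)*(-1344 - 1902) = -277*(-3246) = 899142)
(t(6) + 18*(-20))/(-744) + P/4364 = (6 + 18*(-20))/(-744) + 899142/4364 = (6 - 360)*(-1/744) + 899142*(1/4364) = -354*(-1/744) + 449571/2182 = 59/124 + 449571/2182 = 27937771/135284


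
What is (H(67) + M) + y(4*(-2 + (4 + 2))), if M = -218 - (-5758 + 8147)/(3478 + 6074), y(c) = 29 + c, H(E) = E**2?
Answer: 41224043/9552 ≈ 4315.8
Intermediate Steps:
M = -2084725/9552 (M = -218 - 2389/9552 = -2084725/9552 ≈ -218.25)
(H(67) + M) + y(4*(-2 + (4 + 2))) = (67**2 - 2084725/9552) + (29 + 4*(-2 + (4 + 2))) = (4489 - 2084725/9552) + (29 + 4*(-2 + 6)) = 40794203/9552 + (29 + 4*4) = 40794203/9552 + (29 + 16) = 40794203/9552 + 45 = 41224043/9552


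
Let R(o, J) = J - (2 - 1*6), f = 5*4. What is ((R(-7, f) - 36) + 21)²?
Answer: 81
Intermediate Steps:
f = 20
R(o, J) = 4 + J (R(o, J) = J - (2 - 6) = J - 1*(-4) = J + 4 = 4 + J)
((R(-7, f) - 36) + 21)² = (((4 + 20) - 36) + 21)² = ((24 - 36) + 21)² = (-12 + 21)² = 9² = 81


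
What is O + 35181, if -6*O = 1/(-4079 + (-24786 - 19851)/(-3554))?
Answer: 1525321052824/43356387 ≈ 35181.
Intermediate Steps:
O = 1777/43356387 (O = -1/(6*(-4079 + (-24786 - 19851)/(-3554))) = -1/(6*(-4079 - 44637*(-1/3554))) = -1/(6*(-4079 + 44637/3554)) = -1/(6*(-14452129/3554)) = -⅙*(-3554/14452129) = 1777/43356387 ≈ 4.0986e-5)
O + 35181 = 1777/43356387 + 35181 = 1525321052824/43356387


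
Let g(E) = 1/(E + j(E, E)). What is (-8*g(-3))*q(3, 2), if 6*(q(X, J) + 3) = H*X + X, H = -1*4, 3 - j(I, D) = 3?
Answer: -12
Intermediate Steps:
j(I, D) = 0 (j(I, D) = 3 - 1*3 = 3 - 3 = 0)
H = -4
g(E) = 1/E (g(E) = 1/(E + 0) = 1/E)
q(X, J) = -3 - X/2 (q(X, J) = -3 + (-4*X + X)/6 = -3 + (-3*X)/6 = -3 - X/2)
(-8*g(-3))*q(3, 2) = (-8/(-3))*(-3 - 1/2*3) = (-8*(-1/3))*(-3 - 3/2) = (8/3)*(-9/2) = -12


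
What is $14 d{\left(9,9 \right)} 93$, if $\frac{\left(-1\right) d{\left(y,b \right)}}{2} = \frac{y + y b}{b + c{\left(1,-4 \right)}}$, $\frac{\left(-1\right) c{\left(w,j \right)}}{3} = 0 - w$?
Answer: $-19530$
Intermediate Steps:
$c{\left(w,j \right)} = 3 w$ ($c{\left(w,j \right)} = - 3 \left(0 - w\right) = - 3 \left(- w\right) = 3 w$)
$d{\left(y,b \right)} = - \frac{2 \left(y + b y\right)}{3 + b}$ ($d{\left(y,b \right)} = - 2 \frac{y + y b}{b + 3 \cdot 1} = - 2 \frac{y + b y}{b + 3} = - 2 \frac{y + b y}{3 + b} = - \frac{2 \left(y + b y\right)}{3 + b}$)
$14 d{\left(9,9 \right)} 93 = 14 \left(\left(-2\right) 9 \frac{1}{3 + 9} \left(1 + 9\right)\right) 93 = 14 \left(\left(-2\right) 9 \cdot \frac{1}{12} \cdot 10\right) 93 = 14 \left(-15\right) 93 = \left(-210\right) 93 = -19530$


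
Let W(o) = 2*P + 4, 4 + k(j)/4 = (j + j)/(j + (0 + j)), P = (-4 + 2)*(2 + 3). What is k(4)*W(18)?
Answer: 192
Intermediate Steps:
P = -10 (P = -2*5 = -10)
k(j) = -12 (k(j) = -16 + 4*((j + j)/(j + (0 + j))) = -16 + 4*((2*j)/(j + j)) = -16 + 4*((2*j)/((2*j))) = -16 + 4*((2*j)*(1/(2*j))) = -16 + 4*1 = -16 + 4 = -12)
W(o) = -16 (W(o) = 2*(-10) + 4 = -20 + 4 = -16)
k(4)*W(18) = -12*(-16) = 192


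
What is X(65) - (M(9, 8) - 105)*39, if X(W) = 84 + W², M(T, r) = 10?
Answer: 8014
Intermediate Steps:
X(65) - (M(9, 8) - 105)*39 = (84 + 65²) - (10 - 105)*39 = (84 + 4225) - (-95)*39 = 4309 - 1*(-3705) = 4309 + 3705 = 8014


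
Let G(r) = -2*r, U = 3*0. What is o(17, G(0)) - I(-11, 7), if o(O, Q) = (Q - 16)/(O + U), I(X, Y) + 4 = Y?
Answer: -67/17 ≈ -3.9412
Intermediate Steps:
I(X, Y) = -4 + Y
U = 0
o(O, Q) = (-16 + Q)/O (o(O, Q) = (Q - 16)/(O + 0) = (-16 + Q)/O)
o(17, G(0)) - I(-11, 7) = (-16 - 2*0)/17 - (-4 + 7) = (-16 + 0)/17 - 1*3 = (1/17)*(-16) - 3 = -16/17 - 3 = -67/17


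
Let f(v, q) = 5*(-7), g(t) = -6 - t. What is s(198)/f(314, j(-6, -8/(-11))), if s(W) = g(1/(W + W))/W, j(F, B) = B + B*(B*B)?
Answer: 2377/2744280 ≈ 0.00086617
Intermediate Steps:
j(F, B) = B + B³ (j(F, B) = B + B*B² = B + B³)
s(W) = (-6 - 1/(2*W))/W (s(W) = (-6 - 1/(W + W))/W = (-6 - 1/(2*W))/W)
f(v, q) = -35
s(198)/f(314, j(-6, -8/(-11))) = ((½)*(-1 - 12*198)/198²)/(-35) = ((½)*(1/39204)*(-1 - 2376))*(-1/35) = ((½)*(1/39204)*(-2377))*(-1/35) = -2377/78408*(-1/35) = 2377/2744280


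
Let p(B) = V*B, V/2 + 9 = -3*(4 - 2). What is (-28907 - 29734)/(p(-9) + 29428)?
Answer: -58641/29698 ≈ -1.9746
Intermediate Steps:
V = -30 (V = -18 + 2*(-3*(4 - 2)) = -18 + 2*(-3*2) = -18 + 2*(-6) = -18 - 12 = -30)
p(B) = -30*B
(-28907 - 29734)/(p(-9) + 29428) = (-28907 - 29734)/(-30*(-9) + 29428) = -58641/(270 + 29428) = -58641/29698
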